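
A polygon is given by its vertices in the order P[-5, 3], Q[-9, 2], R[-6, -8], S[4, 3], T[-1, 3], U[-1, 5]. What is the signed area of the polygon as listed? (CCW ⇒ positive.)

75

Apply the shoelace formula: 2A = Σ (x_i·y_{i+1} − x_{i+1}·y_i), indices taken mod 6.
Σ = (17) + (84) + (14) + (15) + (-2) + (22) = 150
Signed area = Σ/2 = 75 (positive ⇒ counter-clockwise traversal).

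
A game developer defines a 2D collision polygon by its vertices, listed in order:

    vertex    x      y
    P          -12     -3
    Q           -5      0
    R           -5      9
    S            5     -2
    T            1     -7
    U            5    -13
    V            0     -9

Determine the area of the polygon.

P→Q: (-12)(0) − (-5)(-3) = -15
Q→R: (-5)(9) − (-5)(0) = -45
R→S: (-5)(-2) − (5)(9) = -35
S→T: (5)(-7) − (1)(-2) = -33
T→U: (1)(-13) − (5)(-7) = 22
U→V: (5)(-9) − (0)(-13) = -45
V→P: (0)(-3) − (-12)(-9) = -108
Σ = -259
Area = |Σ|/2 = 129.5.

129.5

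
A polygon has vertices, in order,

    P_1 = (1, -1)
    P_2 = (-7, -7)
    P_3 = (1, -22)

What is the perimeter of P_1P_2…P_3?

48

|P_1P_2| = √((-8)² + (-6)²) = √100 = 10
|P_2P_3| = √((8)² + (-15)²) = √289 = 17
|P_3P_1| = √((0)² + (21)²) = √441 = 21
Perimeter = 10 + 17 + 21 = 48.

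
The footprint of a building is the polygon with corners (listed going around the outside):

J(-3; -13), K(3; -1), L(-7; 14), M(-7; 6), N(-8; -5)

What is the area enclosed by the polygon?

152.5

Σ = (42) + (35) + (56) + (83) + (89) = 305
Area = |Σ|/2 = 152.5.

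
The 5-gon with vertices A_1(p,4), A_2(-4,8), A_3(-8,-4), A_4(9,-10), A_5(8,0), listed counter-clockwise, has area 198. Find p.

Write out the shoelace sum; only the two edges meeting at A_1 involve p:
2·Area = [(8·4 − p·0) + (p·8 − (-4)·4)] + 276
       = 8·p + 324 = 396
⇒ p = 9.

9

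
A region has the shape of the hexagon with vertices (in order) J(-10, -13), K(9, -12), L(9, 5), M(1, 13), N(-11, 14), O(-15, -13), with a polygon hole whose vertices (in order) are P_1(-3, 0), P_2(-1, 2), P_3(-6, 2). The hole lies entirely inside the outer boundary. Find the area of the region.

533.5

Outer boundary:
J→K: (-10)(-12) − (9)(-13) = 237
K→L: (9)(5) − (9)(-12) = 153
L→M: (9)(13) − (1)(5) = 112
M→N: (1)(14) − (-11)(13) = 157
N→O: (-11)(-13) − (-15)(14) = 353
O→J: (-15)(-13) − (-10)(-13) = 65
Σ = 1077
Area = |Σ|/2 = 538.5.
Hole:
Apply the shoelace (surveyor's) formula: 2A = Σ (x_i·y_{i+1} − x_{i+1}·y_i), indices taken mod 3.
Σ = (-6) + (10) + (6) = 10
Area = |Σ|/2 = 5.
Net area = 538.5 − 5 = 533.5.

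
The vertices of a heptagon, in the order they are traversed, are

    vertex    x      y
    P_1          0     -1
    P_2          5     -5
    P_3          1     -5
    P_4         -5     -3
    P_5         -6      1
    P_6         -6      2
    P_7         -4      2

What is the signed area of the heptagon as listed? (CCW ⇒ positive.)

Apply the shoelace formula: 2A = Σ (x_i·y_{i+1} − x_{i+1}·y_i), indices taken mod 7.
Σ = (5) + (-20) + (-28) + (-23) + (-6) + (-4) + (4) = -72
Signed area = Σ/2 = -36 (negative ⇒ clockwise traversal).

-36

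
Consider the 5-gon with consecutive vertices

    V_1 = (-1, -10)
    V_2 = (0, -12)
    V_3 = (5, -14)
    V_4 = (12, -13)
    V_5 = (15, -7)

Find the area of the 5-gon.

64.5

Apply the shoelace (surveyor's) formula: 2A = Σ (x_i·y_{i+1} − x_{i+1}·y_i), indices taken mod 5.
Σ = (12) + (60) + (103) + (111) + (-157) = 129
Area = |Σ|/2 = 64.5.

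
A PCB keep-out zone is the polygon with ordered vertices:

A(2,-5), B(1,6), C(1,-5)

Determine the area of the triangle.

Apply the shoelace formula: 2A = Σ (x_i·y_{i+1} − x_{i+1}·y_i), indices taken mod 3.
Cross-terms: 17, -11, 5  ⇒  Σ = 11
Area = |Σ|/2 = 5.5.

5.5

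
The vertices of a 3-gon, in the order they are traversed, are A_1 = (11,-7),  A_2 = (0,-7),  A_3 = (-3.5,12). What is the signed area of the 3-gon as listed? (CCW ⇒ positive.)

Σ = (-77) + (-24.5) + (-107.5) = -209
Signed area = Σ/2 = -104.5 (negative ⇒ clockwise traversal).

-104.5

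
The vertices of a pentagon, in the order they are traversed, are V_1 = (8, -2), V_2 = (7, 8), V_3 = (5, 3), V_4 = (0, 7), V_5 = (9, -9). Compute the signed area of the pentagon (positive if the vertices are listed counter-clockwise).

Apply Gauss's area formula: 2A = Σ (x_i·y_{i+1} − x_{i+1}·y_i), indices taken mod 5.
Σ = (78) + (-19) + (35) + (-63) + (54) = 85
Signed area = Σ/2 = 42.5 (positive ⇒ counter-clockwise traversal).

42.5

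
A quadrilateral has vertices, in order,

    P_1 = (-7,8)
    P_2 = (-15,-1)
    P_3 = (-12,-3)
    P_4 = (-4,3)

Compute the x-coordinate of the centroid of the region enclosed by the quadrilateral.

Apply the shoelace (surveyor's) formula. First the cross-terms c_i = x_i·y_{i+1} − x_{i+1}·y_i:
  127, 33, -48, -11  ⇒  2A = 101, A = 50.5.
Then Σ (x_i + x_{i+1})·c_i = -2796, so x̄ = -2796 / (6·50.5) = -932/101.

-932/101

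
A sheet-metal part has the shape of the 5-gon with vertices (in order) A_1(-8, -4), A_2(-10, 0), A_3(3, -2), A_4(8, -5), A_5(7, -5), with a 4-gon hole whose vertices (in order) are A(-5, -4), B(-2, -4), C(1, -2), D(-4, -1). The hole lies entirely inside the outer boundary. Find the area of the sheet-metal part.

35

Outer boundary:
Σ = (-40) + (20) + (1) + (-5) + (-68) = -92
Area = |Σ|/2 = 46.
Hole:
Apply Gauss's area formula: 2A = Σ (x_i·y_{i+1} − x_{i+1}·y_i), indices taken mod 4.
A→B: (-5)(-4) − (-2)(-4) = 12
B→C: (-2)(-2) − (1)(-4) = 8
C→D: (1)(-1) − (-4)(-2) = -9
D→A: (-4)(-4) − (-5)(-1) = 11
Σ = 22
Area = |Σ|/2 = 11.
Net area = 46 − 11 = 35.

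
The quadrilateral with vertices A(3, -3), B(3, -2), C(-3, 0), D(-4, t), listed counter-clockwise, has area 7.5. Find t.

-1

Write out the shoelace sum; only the two edges meeting at D involve t:
2·Area = [((-3)·t − (-4)·0) + ((-4)·(-3) − 3·t)] + -3
       = -6·t + 9 = 15
⇒ t = -1.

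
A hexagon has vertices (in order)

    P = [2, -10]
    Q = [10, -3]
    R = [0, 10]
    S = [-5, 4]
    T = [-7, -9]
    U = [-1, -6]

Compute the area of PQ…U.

Σ = (94) + (100) + (50) + (73) + (33) + (22) = 372
Area = |Σ|/2 = 186.

186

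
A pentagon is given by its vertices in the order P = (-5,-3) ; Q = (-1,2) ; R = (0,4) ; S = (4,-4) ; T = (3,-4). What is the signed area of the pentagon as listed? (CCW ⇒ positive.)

-33

Apply the surveyor's formula: 2A = Σ (x_i·y_{i+1} − x_{i+1}·y_i), indices taken mod 5.
Σ = (-13) + (-4) + (-16) + (-4) + (-29) = -66
Signed area = Σ/2 = -33 (negative ⇒ clockwise traversal).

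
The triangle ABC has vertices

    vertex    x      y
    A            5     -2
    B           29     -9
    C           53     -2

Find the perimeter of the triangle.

98

|AB| = √((24)² + (-7)²) = √625 = 25
|BC| = √((24)² + (7)²) = √625 = 25
|CA| = √((-48)² + (0)²) = √2304 = 48
Perimeter = 25 + 25 + 48 = 98.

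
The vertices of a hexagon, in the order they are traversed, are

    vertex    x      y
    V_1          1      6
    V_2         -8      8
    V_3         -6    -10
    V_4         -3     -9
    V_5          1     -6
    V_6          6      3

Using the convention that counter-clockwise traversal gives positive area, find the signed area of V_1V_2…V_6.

153.5

Cross-terms: 56, 128, 24, 27, 39, 33  ⇒  Σ = 307
Signed area = Σ/2 = 153.5 (positive ⇒ counter-clockwise traversal).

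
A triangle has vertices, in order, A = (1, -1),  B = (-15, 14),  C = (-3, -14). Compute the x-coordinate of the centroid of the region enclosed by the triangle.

Apply the shoelace formula. First the cross-terms c_i = x_i·y_{i+1} − x_{i+1}·y_i:
  -1, 252, 17  ⇒  2A = 268, A = 134.
Then Σ (x_i + x_{i+1})·c_i = -4556, so x̄ = -4556 / (6·134) = -17/3.

-17/3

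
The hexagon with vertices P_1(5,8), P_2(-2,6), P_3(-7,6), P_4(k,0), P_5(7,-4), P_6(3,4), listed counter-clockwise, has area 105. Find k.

Write out the shoelace sum; only the two edges meeting at P_4 involve k:
2·Area = [((-7)·0 − k·6) + (k·(-4) − 7·0)] + 120
       = -10·k + 120 = 210
⇒ k = -9.

-9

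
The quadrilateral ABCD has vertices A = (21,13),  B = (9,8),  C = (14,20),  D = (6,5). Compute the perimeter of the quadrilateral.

|AB| = √((-12)² + (-5)²) = √169 = 13
|BC| = √((5)² + (12)²) = √169 = 13
|CD| = √((-8)² + (-15)²) = √289 = 17
|DA| = √((15)² + (8)²) = √289 = 17
Perimeter = 13 + 13 + 17 + 17 = 60.

60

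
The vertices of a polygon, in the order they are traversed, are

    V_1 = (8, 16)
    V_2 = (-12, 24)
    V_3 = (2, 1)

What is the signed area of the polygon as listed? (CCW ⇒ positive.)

Apply the shoelace formula: 2A = Σ (x_i·y_{i+1} − x_{i+1}·y_i), indices taken mod 3.
Cross-terms: 384, -60, 24  ⇒  Σ = 348
Signed area = Σ/2 = 174 (positive ⇒ counter-clockwise traversal).

174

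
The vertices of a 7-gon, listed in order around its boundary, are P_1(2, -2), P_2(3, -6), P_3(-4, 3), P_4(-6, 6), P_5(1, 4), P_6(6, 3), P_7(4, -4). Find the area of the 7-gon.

57

Cross-terms: -6, -15, -6, -30, -21, -36, 0  ⇒  Σ = -114
Area = |Σ|/2 = 57.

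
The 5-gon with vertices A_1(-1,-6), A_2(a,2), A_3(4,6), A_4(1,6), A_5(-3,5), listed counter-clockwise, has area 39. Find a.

Write out the shoelace sum; only the two edges meeting at A_2 involve a:
2·Area = [((-1)·2 − a·(-6)) + (a·6 − 4·2)] + 64
       = 12·a + 54 = 78
⇒ a = 2.

2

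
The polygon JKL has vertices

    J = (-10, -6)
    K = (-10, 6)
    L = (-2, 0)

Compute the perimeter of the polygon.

|JK| = √((0)² + (12)²) = √144 = 12
|KL| = √((8)² + (-6)²) = √100 = 10
|LJ| = √((-8)² + (-6)²) = √100 = 10
Perimeter = 12 + 10 + 10 = 32.

32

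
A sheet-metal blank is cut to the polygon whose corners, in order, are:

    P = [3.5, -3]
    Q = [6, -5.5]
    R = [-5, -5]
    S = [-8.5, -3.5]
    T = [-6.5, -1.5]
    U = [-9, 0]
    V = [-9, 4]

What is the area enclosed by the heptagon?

Σ = (-1.25) + (-57.5) + (-25) + (-10) + (-13.5) + (-36) + (13) = -130.25
Area = |Σ|/2 = 65.125.

65.125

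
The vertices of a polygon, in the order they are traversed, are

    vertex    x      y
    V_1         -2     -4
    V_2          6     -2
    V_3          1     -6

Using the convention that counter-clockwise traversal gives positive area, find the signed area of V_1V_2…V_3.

-11

V_1→V_2: (-2)(-2) − (6)(-4) = 28
V_2→V_3: (6)(-6) − (1)(-2) = -34
V_3→V_1: (1)(-4) − (-2)(-6) = -16
Σ = -22
Signed area = Σ/2 = -11 (negative ⇒ clockwise traversal).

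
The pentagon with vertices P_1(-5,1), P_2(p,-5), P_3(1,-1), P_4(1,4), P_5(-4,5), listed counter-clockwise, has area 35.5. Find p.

3

The doubled signed area Σ (x_i y_{i+1} − x_{i+1} y_i) is linear in p.
With p=0 it equals 77; the coefficient of p is -2 (from the two edges through P_2).
So -2·p + 77 = 2·35.5 = 71 ⇒ p = 3.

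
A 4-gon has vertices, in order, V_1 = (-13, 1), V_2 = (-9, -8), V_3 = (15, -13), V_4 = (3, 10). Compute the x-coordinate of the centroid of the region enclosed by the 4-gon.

0.5

Apply Gauss's area formula. First the cross-terms c_i = x_i·y_{i+1} − x_{i+1}·y_i:
  113, 237, 189, 133  ⇒  2A = 672, A = 336.
Then Σ (x_i + x_{i+1})·c_i = 1008, so x̄ = 1008 / (6·336) = 0.5.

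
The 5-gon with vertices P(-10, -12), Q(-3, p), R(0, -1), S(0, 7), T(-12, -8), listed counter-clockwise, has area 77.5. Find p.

Write out the shoelace sum; only the two edges meeting at Q involve p:
2·Area = [((-10)·p − (-3)·(-12)) + ((-3)·(-1) − 0·p)] + 148
       = -10·p + 115 = 155
⇒ p = -4.

-4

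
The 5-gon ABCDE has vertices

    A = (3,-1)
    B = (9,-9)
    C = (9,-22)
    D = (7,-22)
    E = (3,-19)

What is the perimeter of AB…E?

48

|AB| = √((6)² + (-8)²) = √100 = 10
|BC| = √((0)² + (-13)²) = √169 = 13
|CD| = √((-2)² + (0)²) = √4 = 2
|DE| = √((-4)² + (3)²) = √25 = 5
|EA| = √((0)² + (18)²) = √324 = 18
Perimeter = 10 + 13 + 2 + 5 + 18 = 48.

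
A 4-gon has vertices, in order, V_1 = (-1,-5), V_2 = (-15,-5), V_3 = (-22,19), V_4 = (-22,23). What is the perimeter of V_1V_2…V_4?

|V_1V_2| = √((-14)² + (0)²) = √196 = 14
|V_2V_3| = √((-7)² + (24)²) = √625 = 25
|V_3V_4| = √((0)² + (4)²) = √16 = 4
|V_4V_1| = √((21)² + (-28)²) = √1225 = 35
Perimeter = 14 + 25 + 4 + 35 = 78.

78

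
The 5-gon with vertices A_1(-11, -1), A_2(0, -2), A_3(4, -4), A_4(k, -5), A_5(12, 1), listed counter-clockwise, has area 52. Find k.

7

Write out the shoelace sum; only the two edges meeting at A_4 involve k:
2·Area = [(4·(-5) − k·(-4)) + (k·1 − 12·(-5))] + 29
       = 5·k + 69 = 104
⇒ k = 7.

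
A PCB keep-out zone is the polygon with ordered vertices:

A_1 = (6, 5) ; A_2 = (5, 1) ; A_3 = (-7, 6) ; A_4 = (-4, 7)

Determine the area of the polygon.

34.5

Σ = (-19) + (37) + (-25) + (-62) = -69
Area = |Σ|/2 = 34.5.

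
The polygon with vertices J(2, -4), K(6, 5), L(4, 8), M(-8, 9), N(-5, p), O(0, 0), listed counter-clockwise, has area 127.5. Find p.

The doubled signed area Σ (x_i y_{i+1} − x_{i+1} y_i) is linear in p.
With p=0 it equals 207; the coefficient of p is -8 (from the two edges through N).
So -8·p + 207 = 2·127.5 = 255 ⇒ p = -6.

-6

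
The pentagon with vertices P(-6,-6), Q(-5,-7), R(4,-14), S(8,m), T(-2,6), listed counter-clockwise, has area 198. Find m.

Write out the shoelace sum; only the two edges meeting at S involve m:
2·Area = [(4·m − 8·(-14)) + (8·6 − (-2)·m)] + 158
       = 6·m + 318 = 396
⇒ m = 13.

13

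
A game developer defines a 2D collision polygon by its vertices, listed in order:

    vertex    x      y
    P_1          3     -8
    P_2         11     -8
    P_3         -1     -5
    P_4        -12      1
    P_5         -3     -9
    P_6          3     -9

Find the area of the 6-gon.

54

Apply the shoelace (surveyor's) formula: 2A = Σ (x_i·y_{i+1} − x_{i+1}·y_i), indices taken mod 6.
Σ = (64) + (-63) + (-61) + (111) + (54) + (3) = 108
Area = |Σ|/2 = 54.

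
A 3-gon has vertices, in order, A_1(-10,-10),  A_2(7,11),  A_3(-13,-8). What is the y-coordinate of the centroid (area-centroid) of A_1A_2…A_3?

-7/3

Apply the shoelace (surveyor's) formula. First the cross-terms c_i = x_i·y_{i+1} − x_{i+1}·y_i:
  -40, 87, 50  ⇒  2A = 97, A = 48.5.
Then Σ (y_i + y_{i+1})·c_i = -679, so ȳ = -679 / (6·48.5) = -7/3.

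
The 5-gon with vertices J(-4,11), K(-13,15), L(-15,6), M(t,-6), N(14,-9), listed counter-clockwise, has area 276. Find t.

-2

Write out the shoelace sum; only the two edges meeting at M involve t:
2·Area = [((-15)·(-6) − t·6) + (t·(-9) − 14·(-6))] + 348
       = -15·t + 522 = 552
⇒ t = -2.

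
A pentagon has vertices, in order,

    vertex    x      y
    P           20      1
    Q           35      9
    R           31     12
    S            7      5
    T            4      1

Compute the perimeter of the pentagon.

68

|PQ| = √((15)² + (8)²) = √289 = 17
|QR| = √((-4)² + (3)²) = √25 = 5
|RS| = √((-24)² + (-7)²) = √625 = 25
|ST| = √((-3)² + (-4)²) = √25 = 5
|TP| = √((16)² + (0)²) = √256 = 16
Perimeter = 17 + 5 + 25 + 5 + 16 = 68.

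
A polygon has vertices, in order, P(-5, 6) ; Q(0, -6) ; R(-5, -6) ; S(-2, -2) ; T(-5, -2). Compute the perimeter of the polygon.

|PQ| = √((5)² + (-12)²) = √169 = 13
|QR| = √((-5)² + (0)²) = √25 = 5
|RS| = √((3)² + (4)²) = √25 = 5
|ST| = √((-3)² + (0)²) = √9 = 3
|TP| = √((0)² + (8)²) = √64 = 8
Perimeter = 13 + 5 + 5 + 3 + 8 = 34.

34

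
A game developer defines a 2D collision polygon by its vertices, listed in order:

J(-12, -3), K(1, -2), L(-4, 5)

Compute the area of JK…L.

Cross-terms: 27, -3, 72  ⇒  Σ = 96
Area = |Σ|/2 = 48.

48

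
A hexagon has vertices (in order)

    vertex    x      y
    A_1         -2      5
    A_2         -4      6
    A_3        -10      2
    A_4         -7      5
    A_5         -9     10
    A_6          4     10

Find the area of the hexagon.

Apply the shoelace formula: 2A = Σ (x_i·y_{i+1} − x_{i+1}·y_i), indices taken mod 6.
A_1→A_2: (-2)(6) − (-4)(5) = 8
A_2→A_3: (-4)(2) − (-10)(6) = 52
A_3→A_4: (-10)(5) − (-7)(2) = -36
A_4→A_5: (-7)(10) − (-9)(5) = -25
A_5→A_6: (-9)(10) − (4)(10) = -130
A_6→A_1: (4)(5) − (-2)(10) = 40
Σ = -91
Area = |Σ|/2 = 45.5.

45.5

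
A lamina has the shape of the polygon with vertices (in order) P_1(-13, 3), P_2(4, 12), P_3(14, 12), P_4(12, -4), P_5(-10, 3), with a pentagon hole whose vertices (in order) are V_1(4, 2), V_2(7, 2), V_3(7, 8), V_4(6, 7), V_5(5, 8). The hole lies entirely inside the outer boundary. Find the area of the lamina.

Outer boundary:
Apply the shoelace (surveyor's) formula: 2A = Σ (x_i·y_{i+1} − x_{i+1}·y_i), indices taken mod 5.
Σ = (-168) + (-120) + (-200) + (-4) + (9) = -483
Area = |Σ|/2 = 241.5.
Hole:
Cross-terms: -6, 42, 1, 13, -22  ⇒  Σ = 28
Area = |Σ|/2 = 14.
Net area = 241.5 − 14 = 227.5.

227.5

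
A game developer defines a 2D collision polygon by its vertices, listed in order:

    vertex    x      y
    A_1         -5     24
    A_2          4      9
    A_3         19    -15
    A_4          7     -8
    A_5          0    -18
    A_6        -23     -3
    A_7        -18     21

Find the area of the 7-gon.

Apply Gauss's area formula: 2A = Σ (x_i·y_{i+1} − x_{i+1}·y_i), indices taken mod 7.
Σ = (-141) + (-231) + (-47) + (-126) + (-414) + (-537) + (-327) = -1823
Area = |Σ|/2 = 911.5.

911.5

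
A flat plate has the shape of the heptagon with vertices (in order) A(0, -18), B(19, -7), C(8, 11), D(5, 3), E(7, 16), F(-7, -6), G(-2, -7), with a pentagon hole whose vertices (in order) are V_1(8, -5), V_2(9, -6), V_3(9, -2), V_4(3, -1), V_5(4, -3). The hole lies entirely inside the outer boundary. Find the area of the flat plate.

374.5

Outer boundary:
Apply Gauss's area formula: 2A = Σ (x_i·y_{i+1} − x_{i+1}·y_i), indices taken mod 7.
Σ = (342) + (265) + (-31) + (59) + (70) + (37) + (36) = 778
Area = |Σ|/2 = 389.
Hole:
Σ = (-3) + (36) + (-3) + (-5) + (4) = 29
Area = |Σ|/2 = 14.5.
Net area = 389 − 14.5 = 374.5.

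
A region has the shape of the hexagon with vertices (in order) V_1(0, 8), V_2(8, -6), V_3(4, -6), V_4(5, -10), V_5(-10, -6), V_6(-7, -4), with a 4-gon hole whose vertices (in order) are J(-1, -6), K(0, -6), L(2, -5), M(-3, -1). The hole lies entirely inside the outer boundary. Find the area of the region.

134

Outer boundary:
Σ = (-64) + (-24) + (-10) + (-130) + (-2) + (-56) = -286
Area = |Σ|/2 = 143.
Hole:
Apply the shoelace (surveyor's) formula: 2A = Σ (x_i·y_{i+1} − x_{i+1}·y_i), indices taken mod 4.
J→K: (-1)(-6) − (0)(-6) = 6
K→L: (0)(-5) − (2)(-6) = 12
L→M: (2)(-1) − (-3)(-5) = -17
M→J: (-3)(-6) − (-1)(-1) = 17
Σ = 18
Area = |Σ|/2 = 9.
Net area = 143 − 9 = 134.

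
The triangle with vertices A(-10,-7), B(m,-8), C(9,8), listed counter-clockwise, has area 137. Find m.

7

Write out the shoelace sum; only the two edges meeting at B involve m:
2·Area = [((-10)·(-8) − m·(-7)) + (m·8 − 9·(-8))] + 17
       = 15·m + 169 = 274
⇒ m = 7.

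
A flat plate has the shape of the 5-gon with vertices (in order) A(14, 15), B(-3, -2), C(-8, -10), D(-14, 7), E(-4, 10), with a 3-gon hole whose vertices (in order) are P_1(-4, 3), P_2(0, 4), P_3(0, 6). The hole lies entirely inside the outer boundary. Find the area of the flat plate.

234.5

Outer boundary:
Σ = (17) + (14) + (-196) + (-112) + (-200) = -477
Area = |Σ|/2 = 238.5.
Hole:
Apply the shoelace (surveyor's) formula: 2A = Σ (x_i·y_{i+1} − x_{i+1}·y_i), indices taken mod 3.
Cross-terms: -16, 0, 24  ⇒  Σ = 8
Area = |Σ|/2 = 4.
Net area = 238.5 − 4 = 234.5.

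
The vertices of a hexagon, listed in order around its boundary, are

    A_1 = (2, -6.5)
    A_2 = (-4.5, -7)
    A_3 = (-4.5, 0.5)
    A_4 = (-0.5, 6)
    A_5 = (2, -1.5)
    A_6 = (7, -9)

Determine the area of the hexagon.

75

Apply Gauss's area formula: 2A = Σ (x_i·y_{i+1} − x_{i+1}·y_i), indices taken mod 6.
Σ = (-43.25) + (-33.75) + (-26.75) + (-11.25) + (-7.5) + (-27.5) = -150
Area = |Σ|/2 = 75.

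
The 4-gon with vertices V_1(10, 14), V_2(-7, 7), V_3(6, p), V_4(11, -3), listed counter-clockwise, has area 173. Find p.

-3

The doubled signed area Σ (x_i y_{i+1} − x_{i+1} y_i) is linear in p.
With p=0 it equals 292; the coefficient of p is -18 (from the two edges through V_3).
So -18·p + 292 = 2·173 = 346 ⇒ p = -3.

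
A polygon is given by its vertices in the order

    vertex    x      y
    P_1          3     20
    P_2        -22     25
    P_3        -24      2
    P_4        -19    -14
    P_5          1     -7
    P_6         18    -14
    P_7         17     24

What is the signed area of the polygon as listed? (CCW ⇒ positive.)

Cross-terms: 515, 556, 374, 147, 112, 670, 268  ⇒  Σ = 2642
Signed area = Σ/2 = 1321 (positive ⇒ counter-clockwise traversal).

1321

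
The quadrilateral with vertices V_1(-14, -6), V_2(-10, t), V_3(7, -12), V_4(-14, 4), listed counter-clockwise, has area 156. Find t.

The doubled signed area Σ (x_i y_{i+1} − x_{i+1} y_i) is linear in t.
With t=0 it equals 60; the coefficient of t is -21 (from the two edges through V_2).
So -21·t + 60 = 2·156 = 312 ⇒ t = -12.

-12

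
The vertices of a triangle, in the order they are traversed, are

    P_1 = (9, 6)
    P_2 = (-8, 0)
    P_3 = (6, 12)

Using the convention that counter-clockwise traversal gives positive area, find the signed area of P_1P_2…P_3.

Σ = (48) + (-96) + (-72) = -120
Signed area = Σ/2 = -60 (negative ⇒ clockwise traversal).

-60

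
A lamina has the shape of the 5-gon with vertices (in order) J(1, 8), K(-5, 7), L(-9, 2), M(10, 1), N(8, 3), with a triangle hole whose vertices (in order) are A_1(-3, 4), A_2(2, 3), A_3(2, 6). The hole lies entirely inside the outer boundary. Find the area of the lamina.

69.5

Outer boundary:
Σ = (47) + (53) + (-29) + (22) + (61) = 154
Area = |Σ|/2 = 77.
Hole:
Apply Gauss's area formula: 2A = Σ (x_i·y_{i+1} − x_{i+1}·y_i), indices taken mod 3.
Σ = (-17) + (6) + (26) = 15
Area = |Σ|/2 = 7.5.
Net area = 77 − 7.5 = 69.5.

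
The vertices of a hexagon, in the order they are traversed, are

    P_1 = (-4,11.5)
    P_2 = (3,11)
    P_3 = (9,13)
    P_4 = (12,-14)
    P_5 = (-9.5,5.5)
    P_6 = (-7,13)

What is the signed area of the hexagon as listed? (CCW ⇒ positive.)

Σ = (-78.5) + (-60) + (-282) + (-67) + (-85) + (-28.5) = -601
Signed area = Σ/2 = -300.5 (negative ⇒ clockwise traversal).

-300.5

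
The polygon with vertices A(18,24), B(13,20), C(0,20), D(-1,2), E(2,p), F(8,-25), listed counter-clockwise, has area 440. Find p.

4

Write out the shoelace sum; only the two edges meeting at E involve p:
2·Area = [((-1)·p − 2·2) + (2·(-25) − 8·p)] + 970
       = -9·p + 916 = 880
⇒ p = 4.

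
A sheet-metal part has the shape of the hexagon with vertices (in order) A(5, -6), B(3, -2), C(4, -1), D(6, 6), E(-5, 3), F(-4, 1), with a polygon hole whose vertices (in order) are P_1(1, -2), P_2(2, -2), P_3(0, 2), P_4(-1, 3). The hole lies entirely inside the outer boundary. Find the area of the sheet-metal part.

Outer boundary:
Apply the surveyor's formula: 2A = Σ (x_i·y_{i+1} − x_{i+1}·y_i), indices taken mod 6.
Cross-terms: 8, 5, 30, 48, 7, 19  ⇒  Σ = 117
Area = |Σ|/2 = 58.5.
Hole:
Apply Gauss's area formula: 2A = Σ (x_i·y_{i+1} − x_{i+1}·y_i), indices taken mod 4.
Cross-terms: 2, 4, 2, -1  ⇒  Σ = 7
Area = |Σ|/2 = 3.5.
Net area = 58.5 − 3.5 = 55.

55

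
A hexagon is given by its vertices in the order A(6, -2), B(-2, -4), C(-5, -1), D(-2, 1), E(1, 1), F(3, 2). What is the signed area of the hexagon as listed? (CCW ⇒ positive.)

Apply the surveyor's formula: 2A = Σ (x_i·y_{i+1} − x_{i+1}·y_i), indices taken mod 6.
Σ = (-28) + (-18) + (-7) + (-3) + (-1) + (-18) = -75
Signed area = Σ/2 = -37.5 (negative ⇒ clockwise traversal).

-37.5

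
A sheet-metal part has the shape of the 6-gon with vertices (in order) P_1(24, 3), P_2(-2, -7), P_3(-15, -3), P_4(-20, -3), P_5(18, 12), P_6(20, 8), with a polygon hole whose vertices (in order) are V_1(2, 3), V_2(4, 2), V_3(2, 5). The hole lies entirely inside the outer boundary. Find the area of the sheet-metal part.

343

Outer boundary:
Σ = (-162) + (-99) + (-15) + (-186) + (-96) + (-132) = -690
Area = |Σ|/2 = 345.
Hole:
Apply the surveyor's formula: 2A = Σ (x_i·y_{i+1} − x_{i+1}·y_i), indices taken mod 3.
Σ = (-8) + (16) + (-4) = 4
Area = |Σ|/2 = 2.
Net area = 345 − 2 = 343.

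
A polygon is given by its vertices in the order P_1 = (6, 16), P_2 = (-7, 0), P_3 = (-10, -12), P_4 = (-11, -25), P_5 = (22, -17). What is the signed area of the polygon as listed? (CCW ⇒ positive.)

752.5

Apply Gauss's area formula: 2A = Σ (x_i·y_{i+1} − x_{i+1}·y_i), indices taken mod 5.
Σ = (112) + (84) + (118) + (737) + (454) = 1505
Signed area = Σ/2 = 752.5 (positive ⇒ counter-clockwise traversal).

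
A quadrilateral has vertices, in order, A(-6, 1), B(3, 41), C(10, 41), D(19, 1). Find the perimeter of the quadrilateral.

114

|AB| = √((9)² + (40)²) = √1681 = 41
|BC| = √((7)² + (0)²) = √49 = 7
|CD| = √((9)² + (-40)²) = √1681 = 41
|DA| = √((-25)² + (0)²) = √625 = 25
Perimeter = 41 + 7 + 41 + 25 = 114.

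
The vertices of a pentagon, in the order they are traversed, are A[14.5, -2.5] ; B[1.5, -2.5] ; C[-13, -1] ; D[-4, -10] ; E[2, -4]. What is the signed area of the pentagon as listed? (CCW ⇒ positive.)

Apply the shoelace formula: 2A = Σ (x_i·y_{i+1} − x_{i+1}·y_i), indices taken mod 5.
Cross-terms: -32.5, -34, 126, 36, 53  ⇒  Σ = 148.5
Signed area = Σ/2 = 74.25 (positive ⇒ counter-clockwise traversal).

74.25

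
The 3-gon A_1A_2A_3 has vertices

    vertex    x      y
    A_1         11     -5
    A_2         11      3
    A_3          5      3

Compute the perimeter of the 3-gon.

|A_1A_2| = √((0)² + (8)²) = √64 = 8
|A_2A_3| = √((-6)² + (0)²) = √36 = 6
|A_3A_1| = √((6)² + (-8)²) = √100 = 10
Perimeter = 8 + 6 + 10 = 24.

24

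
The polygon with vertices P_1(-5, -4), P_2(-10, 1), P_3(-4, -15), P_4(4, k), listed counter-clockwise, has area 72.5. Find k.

-8

The doubled signed area Σ (x_i y_{i+1} − x_{i+1} y_i) is linear in k.
With k=0 it equals 153; the coefficient of k is 1 (from the two edges through P_4).
So 1·k + 153 = 2·72.5 = 145 ⇒ k = -8.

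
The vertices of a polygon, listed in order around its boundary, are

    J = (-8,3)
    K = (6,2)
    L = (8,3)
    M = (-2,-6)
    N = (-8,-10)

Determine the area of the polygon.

Apply the surveyor's formula: 2A = Σ (x_i·y_{i+1} − x_{i+1}·y_i), indices taken mod 5.
J→K: (-8)(2) − (6)(3) = -34
K→L: (6)(3) − (8)(2) = 2
L→M: (8)(-6) − (-2)(3) = -42
M→N: (-2)(-10) − (-8)(-6) = -28
N→J: (-8)(3) − (-8)(-10) = -104
Σ = -206
Area = |Σ|/2 = 103.

103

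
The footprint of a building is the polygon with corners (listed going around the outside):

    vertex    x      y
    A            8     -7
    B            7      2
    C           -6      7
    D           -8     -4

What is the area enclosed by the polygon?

147

Apply the shoelace formula: 2A = Σ (x_i·y_{i+1} − x_{i+1}·y_i), indices taken mod 4.
Cross-terms: 65, 61, 80, 88  ⇒  Σ = 294
Area = |Σ|/2 = 147.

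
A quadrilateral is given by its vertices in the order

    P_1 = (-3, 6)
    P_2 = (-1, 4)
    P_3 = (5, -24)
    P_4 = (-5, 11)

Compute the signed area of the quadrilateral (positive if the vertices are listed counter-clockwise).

-32

Apply the surveyor's formula: 2A = Σ (x_i·y_{i+1} − x_{i+1}·y_i), indices taken mod 4.
Σ = (-6) + (4) + (-65) + (3) = -64
Signed area = Σ/2 = -32 (negative ⇒ clockwise traversal).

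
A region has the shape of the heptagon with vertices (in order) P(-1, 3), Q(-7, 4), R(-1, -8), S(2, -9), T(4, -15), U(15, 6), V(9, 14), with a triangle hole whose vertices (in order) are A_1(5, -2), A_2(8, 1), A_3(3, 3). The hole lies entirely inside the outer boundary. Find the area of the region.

266.5

Outer boundary:
Cross-terms: 17, 60, 25, 6, 249, 156, 41  ⇒  Σ = 554
Area = |Σ|/2 = 277.
Hole:
Apply Gauss's area formula: 2A = Σ (x_i·y_{i+1} − x_{i+1}·y_i), indices taken mod 3.
A_1→A_2: (5)(1) − (8)(-2) = 21
A_2→A_3: (8)(3) − (3)(1) = 21
A_3→A_1: (3)(-2) − (5)(3) = -21
Σ = 21
Area = |Σ|/2 = 10.5.
Net area = 277 − 10.5 = 266.5.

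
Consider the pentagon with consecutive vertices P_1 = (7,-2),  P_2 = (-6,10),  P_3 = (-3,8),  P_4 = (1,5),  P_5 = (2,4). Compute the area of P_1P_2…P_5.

10.5

Apply the shoelace formula: 2A = Σ (x_i·y_{i+1} − x_{i+1}·y_i), indices taken mod 5.
Cross-terms: 58, -18, -23, -6, -32  ⇒  Σ = -21
Area = |Σ|/2 = 10.5.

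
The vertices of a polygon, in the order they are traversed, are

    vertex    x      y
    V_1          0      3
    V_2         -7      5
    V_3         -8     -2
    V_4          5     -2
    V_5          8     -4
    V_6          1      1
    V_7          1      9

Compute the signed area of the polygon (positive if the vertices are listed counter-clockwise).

Apply the shoelace formula: 2A = Σ (x_i·y_{i+1} − x_{i+1}·y_i), indices taken mod 7.
Cross-terms: 21, 54, 26, -4, 12, 8, 3  ⇒  Σ = 120
Signed area = Σ/2 = 60 (positive ⇒ counter-clockwise traversal).

60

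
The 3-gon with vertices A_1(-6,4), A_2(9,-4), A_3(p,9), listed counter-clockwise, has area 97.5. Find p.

Write out the shoelace sum; only the two edges meeting at A_3 involve p:
2·Area = [(9·9 − p·(-4)) + (p·4 − (-6)·9)] + -12
       = 8·p + 123 = 195
⇒ p = 9.

9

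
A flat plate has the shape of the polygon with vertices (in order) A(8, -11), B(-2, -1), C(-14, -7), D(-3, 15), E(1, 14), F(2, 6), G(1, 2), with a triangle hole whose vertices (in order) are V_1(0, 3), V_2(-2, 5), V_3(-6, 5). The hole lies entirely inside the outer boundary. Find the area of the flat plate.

Outer boundary:
Cross-terms: -30, 0, -231, -57, -22, -2, -27  ⇒  Σ = -369
Area = |Σ|/2 = 184.5.
Hole:
Apply the shoelace (surveyor's) formula: 2A = Σ (x_i·y_{i+1} − x_{i+1}·y_i), indices taken mod 3.
Σ = (6) + (20) + (-18) = 8
Area = |Σ|/2 = 4.
Net area = 184.5 − 4 = 180.5.

180.5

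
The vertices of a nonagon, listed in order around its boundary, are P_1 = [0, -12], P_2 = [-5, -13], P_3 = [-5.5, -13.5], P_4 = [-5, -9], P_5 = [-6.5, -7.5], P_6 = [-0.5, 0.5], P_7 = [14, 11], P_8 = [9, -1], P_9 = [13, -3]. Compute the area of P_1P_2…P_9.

P_1→P_2: (0)(-13) − (-5)(-12) = -60
P_2→P_3: (-5)(-13.5) − (-5.5)(-13) = -4
P_3→P_4: (-5.5)(-9) − (-5)(-13.5) = -18
P_4→P_5: (-5)(-7.5) − (-6.5)(-9) = -21
P_5→P_6: (-6.5)(0.5) − (-0.5)(-7.5) = -7
P_6→P_7: (-0.5)(11) − (14)(0.5) = -12.5
P_7→P_8: (14)(-1) − (9)(11) = -113
P_8→P_9: (9)(-3) − (13)(-1) = -14
P_9→P_1: (13)(-12) − (0)(-3) = -156
Σ = -405.5
Area = |Σ|/2 = 202.75.

202.75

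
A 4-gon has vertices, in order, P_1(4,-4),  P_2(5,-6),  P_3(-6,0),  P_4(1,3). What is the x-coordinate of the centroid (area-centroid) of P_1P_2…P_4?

Apply the shoelace formula. First the cross-terms c_i = x_i·y_{i+1} − x_{i+1}·y_i:
  -4, -36, -18, -16  ⇒  2A = -74, A = -37.
Then Σ (x_i + x_{i+1})·c_i = 10, so x̄ = 10 / (6·(-37)) = -5/111.

-5/111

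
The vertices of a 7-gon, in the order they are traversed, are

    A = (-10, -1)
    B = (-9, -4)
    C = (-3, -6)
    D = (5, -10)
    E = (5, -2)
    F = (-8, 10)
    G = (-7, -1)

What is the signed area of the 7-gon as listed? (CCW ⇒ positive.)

141

Apply Gauss's area formula: 2A = Σ (x_i·y_{i+1} − x_{i+1}·y_i), indices taken mod 7.
Cross-terms: 31, 42, 60, 40, 34, 78, -3  ⇒  Σ = 282
Signed area = Σ/2 = 141 (positive ⇒ counter-clockwise traversal).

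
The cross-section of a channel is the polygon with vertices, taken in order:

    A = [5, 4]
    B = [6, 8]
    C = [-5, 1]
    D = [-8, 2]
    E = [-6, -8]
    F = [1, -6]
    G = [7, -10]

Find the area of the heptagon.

Apply Gauss's area formula: 2A = Σ (x_i·y_{i+1} − x_{i+1}·y_i), indices taken mod 7.
Σ = (16) + (46) + (-2) + (76) + (44) + (32) + (78) = 290
Area = |Σ|/2 = 145.

145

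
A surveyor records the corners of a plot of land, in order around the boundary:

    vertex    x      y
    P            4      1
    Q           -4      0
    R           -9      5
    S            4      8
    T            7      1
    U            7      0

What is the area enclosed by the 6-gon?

80

P→Q: (4)(0) − (-4)(1) = 4
Q→R: (-4)(5) − (-9)(0) = -20
R→S: (-9)(8) − (4)(5) = -92
S→T: (4)(1) − (7)(8) = -52
T→U: (7)(0) − (7)(1) = -7
U→P: (7)(1) − (4)(0) = 7
Σ = -160
Area = |Σ|/2 = 80.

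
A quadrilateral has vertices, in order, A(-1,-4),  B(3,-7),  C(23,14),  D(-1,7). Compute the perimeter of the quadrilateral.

70

|AB| = √((4)² + (-3)²) = √25 = 5
|BC| = √((20)² + (21)²) = √841 = 29
|CD| = √((-24)² + (-7)²) = √625 = 25
|DA| = √((0)² + (-11)²) = √121 = 11
Perimeter = 5 + 29 + 25 + 11 = 70.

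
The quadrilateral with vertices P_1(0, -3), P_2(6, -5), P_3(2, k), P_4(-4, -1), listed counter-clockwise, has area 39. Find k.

Write out the shoelace sum; only the two edges meeting at P_3 involve k:
2·Area = [(6·k − 2·(-5)) + (2·(-1) − (-4)·k)] + 30
       = 10·k + 38 = 78
⇒ k = 4.

4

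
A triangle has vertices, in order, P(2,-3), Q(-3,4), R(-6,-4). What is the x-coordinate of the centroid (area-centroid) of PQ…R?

-7/3

Apply the shoelace formula. First the cross-terms c_i = x_i·y_{i+1} − x_{i+1}·y_i:
  -1, 36, 26  ⇒  2A = 61, A = 30.5.
Then Σ (x_i + x_{i+1})·c_i = -427, so x̄ = -427 / (6·30.5) = -7/3.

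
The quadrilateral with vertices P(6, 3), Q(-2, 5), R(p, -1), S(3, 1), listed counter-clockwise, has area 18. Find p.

2

Write out the shoelace sum; only the two edges meeting at R involve p:
2·Area = [((-2)·(-1) − p·5) + (p·1 − 3·(-1))] + 39
       = -4·p + 44 = 36
⇒ p = 2.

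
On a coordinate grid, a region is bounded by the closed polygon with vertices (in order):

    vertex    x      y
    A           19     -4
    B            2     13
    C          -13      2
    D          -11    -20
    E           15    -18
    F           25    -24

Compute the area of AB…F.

Apply the shoelace formula: 2A = Σ (x_i·y_{i+1} − x_{i+1}·y_i), indices taken mod 6.
Cross-terms: 255, 173, 282, 498, 90, 356  ⇒  Σ = 1654
Area = |Σ|/2 = 827.

827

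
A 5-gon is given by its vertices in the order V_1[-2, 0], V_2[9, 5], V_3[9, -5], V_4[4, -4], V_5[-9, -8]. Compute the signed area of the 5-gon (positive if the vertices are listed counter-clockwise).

-100

Apply the shoelace (surveyor's) formula: 2A = Σ (x_i·y_{i+1} − x_{i+1}·y_i), indices taken mod 5.
Σ = (-10) + (-90) + (-16) + (-68) + (-16) = -200
Signed area = Σ/2 = -100 (negative ⇒ clockwise traversal).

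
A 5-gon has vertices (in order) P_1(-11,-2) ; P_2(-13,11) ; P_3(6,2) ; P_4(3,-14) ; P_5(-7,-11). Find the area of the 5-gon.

Apply Gauss's area formula: 2A = Σ (x_i·y_{i+1} − x_{i+1}·y_i), indices taken mod 5.
Cross-terms: -147, -92, -90, -131, -107  ⇒  Σ = -567
Area = |Σ|/2 = 283.5.

283.5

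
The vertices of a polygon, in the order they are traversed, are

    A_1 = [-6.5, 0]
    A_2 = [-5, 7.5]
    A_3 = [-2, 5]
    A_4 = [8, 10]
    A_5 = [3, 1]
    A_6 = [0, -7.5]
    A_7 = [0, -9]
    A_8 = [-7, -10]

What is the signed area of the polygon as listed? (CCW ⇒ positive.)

Apply Gauss's area formula: 2A = Σ (x_i·y_{i+1} − x_{i+1}·y_i), indices taken mod 8.
Σ = (-48.75) + (-10) + (-60) + (-22) + (-22.5) + (0) + (-63) + (-65) = -291.25
Signed area = Σ/2 = -145.625 (negative ⇒ clockwise traversal).

-145.625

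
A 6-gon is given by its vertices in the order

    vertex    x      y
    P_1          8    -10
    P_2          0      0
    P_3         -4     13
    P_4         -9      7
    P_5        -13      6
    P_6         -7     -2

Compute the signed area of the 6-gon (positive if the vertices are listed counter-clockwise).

140

Apply Gauss's area formula: 2A = Σ (x_i·y_{i+1} − x_{i+1}·y_i), indices taken mod 6.
Σ = (0) + (0) + (89) + (37) + (68) + (86) = 280
Signed area = Σ/2 = 140 (positive ⇒ counter-clockwise traversal).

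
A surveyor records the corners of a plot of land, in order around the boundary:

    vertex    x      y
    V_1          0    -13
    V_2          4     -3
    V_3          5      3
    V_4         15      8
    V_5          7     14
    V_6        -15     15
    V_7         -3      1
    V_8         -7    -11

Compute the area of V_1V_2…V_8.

Apply the shoelace formula: 2A = Σ (x_i·y_{i+1} − x_{i+1}·y_i), indices taken mod 8.
Cross-terms: 52, 27, -5, 154, 315, 30, 40, 91  ⇒  Σ = 704
Area = |Σ|/2 = 352.

352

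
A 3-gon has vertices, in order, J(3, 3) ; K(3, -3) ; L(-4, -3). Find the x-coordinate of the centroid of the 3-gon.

2/3

Apply the surveyor's formula. First the cross-terms c_i = x_i·y_{i+1} − x_{i+1}·y_i:
  -18, -21, -3  ⇒  2A = -42, A = -21.
Then Σ (x_i + x_{i+1})·c_i = -84, so x̄ = -84 / (6·(-21)) = 2/3.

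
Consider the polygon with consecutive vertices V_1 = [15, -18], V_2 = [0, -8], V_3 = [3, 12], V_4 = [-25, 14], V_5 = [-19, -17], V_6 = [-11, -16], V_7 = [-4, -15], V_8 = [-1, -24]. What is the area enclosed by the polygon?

Σ = (-120) + (24) + (342) + (691) + (117) + (101) + (81) + (378) = 1614
Area = |Σ|/2 = 807.

807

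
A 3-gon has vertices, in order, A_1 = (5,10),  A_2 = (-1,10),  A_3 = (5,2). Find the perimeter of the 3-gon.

|A_1A_2| = √((-6)² + (0)²) = √36 = 6
|A_2A_3| = √((6)² + (-8)²) = √100 = 10
|A_3A_1| = √((0)² + (8)²) = √64 = 8
Perimeter = 6 + 10 + 8 = 24.

24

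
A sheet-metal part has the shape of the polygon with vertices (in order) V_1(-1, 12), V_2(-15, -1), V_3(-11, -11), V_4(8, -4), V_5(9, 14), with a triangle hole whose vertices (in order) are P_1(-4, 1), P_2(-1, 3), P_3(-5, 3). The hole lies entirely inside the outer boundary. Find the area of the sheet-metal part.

Outer boundary:
V_1→V_2: (-1)(-1) − (-15)(12) = 181
V_2→V_3: (-15)(-11) − (-11)(-1) = 154
V_3→V_4: (-11)(-4) − (8)(-11) = 132
V_4→V_5: (8)(14) − (9)(-4) = 148
V_5→V_1: (9)(12) − (-1)(14) = 122
Σ = 737
Area = |Σ|/2 = 368.5.
Hole:
Apply Gauss's area formula: 2A = Σ (x_i·y_{i+1} − x_{i+1}·y_i), indices taken mod 3.
P_1→P_2: (-4)(3) − (-1)(1) = -11
P_2→P_3: (-1)(3) − (-5)(3) = 12
P_3→P_1: (-5)(1) − (-4)(3) = 7
Σ = 8
Area = |Σ|/2 = 4.
Net area = 368.5 − 4 = 364.5.

364.5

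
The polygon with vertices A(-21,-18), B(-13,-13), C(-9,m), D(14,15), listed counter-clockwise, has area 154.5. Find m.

Write out the shoelace sum; only the two edges meeting at C involve m:
2·Area = [((-13)·m − (-9)·(-13)) + ((-9)·15 − 14·m)] + 102
       = -27·m + -150 = 309
⇒ m = -17.

-17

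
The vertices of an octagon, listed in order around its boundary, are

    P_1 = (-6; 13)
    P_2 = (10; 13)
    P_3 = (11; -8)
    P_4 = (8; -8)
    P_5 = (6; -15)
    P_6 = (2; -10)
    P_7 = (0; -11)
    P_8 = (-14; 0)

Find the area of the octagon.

457.5

Apply Gauss's area formula: 2A = Σ (x_i·y_{i+1} − x_{i+1}·y_i), indices taken mod 8.
Σ = (-208) + (-223) + (-24) + (-72) + (-30) + (-22) + (-154) + (-182) = -915
Area = |Σ|/2 = 457.5.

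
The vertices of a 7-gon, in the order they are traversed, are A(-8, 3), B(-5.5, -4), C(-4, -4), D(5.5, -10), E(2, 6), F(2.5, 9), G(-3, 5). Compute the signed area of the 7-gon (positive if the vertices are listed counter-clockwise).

Apply Gauss's area formula: 2A = Σ (x_i·y_{i+1} − x_{i+1}·y_i), indices taken mod 7.
Σ = (48.5) + (6) + (62) + (53) + (3) + (39.5) + (31) = 243
Signed area = Σ/2 = 121.5 (positive ⇒ counter-clockwise traversal).

121.5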